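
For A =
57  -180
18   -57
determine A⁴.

[[81, 0], [0, 81]]

tr A = 0 and det A = -9, so the characteristic polynomial is λ² − (0)λ + (-9) with roots -3 and 3.
Eigenvectors give P = [[3, 10], [1, 3]] with P⁻¹ = [[-3, 10], [1, -3]], and A = P·diag(-3, 3)·P⁻¹.
Then A⁴ = P·diag(81, 81)·P⁻¹ = [[243, 810], [81, 243]] · [[-3, 10], [1, -3]] = [[81, 0], [0, 81]].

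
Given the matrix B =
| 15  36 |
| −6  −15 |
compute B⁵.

[[1215, 2916], [−486, −1215]]

tr B = 0 and det B = −9, so the characteristic polynomial is λ² − (0)λ + (−9) with roots 3 and −3.
Eigenvectors give P = [[−3, −2], [1, 1]] with P⁻¹ = [[−1, −2], [1, 3]], and B = P·diag(3, −3)·P⁻¹.
Then B⁵ = P·diag(243, −243)·P⁻¹ = [[−729, 486], [243, −243]] · [[−1, −2], [1, 3]] = [[1215, 2916], [−486, −1215]].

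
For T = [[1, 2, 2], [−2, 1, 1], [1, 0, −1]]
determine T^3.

T^2 = [[−1, 4, 2], [−3, −3, −4], [0, 2, 3]]
T^3 = [[−7, 2, 0], [−1, −9, −5], [−1, 2, −1]]

[[−7, 2, 0], [−1, −9, −5], [−1, 2, −1]]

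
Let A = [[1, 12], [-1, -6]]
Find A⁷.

tr A = -5 and det A = 6, so the characteristic polynomial is λ² − (-5)λ + (6) with roots -3 and -2.
Eigenvectors give P = [[3, -4], [-1, 1]] with P⁻¹ = [[-1, -4], [-1, -3]], and A = P·diag(-3, -2)·P⁻¹.
Then A⁷ = P·diag(-2187, -128)·P⁻¹ = [[-6561, 512], [2187, -128]] · [[-1, -4], [-1, -3]] = [[6049, 24708], [-2059, -8364]].

[[6049, 24708], [-2059, -8364]]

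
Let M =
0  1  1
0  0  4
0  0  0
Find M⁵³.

M is strictly triangular, hence nilpotent: M³ = 0, so M⁵³ = 0.

[[0, 0, 0], [0, 0, 0], [0, 0, 0]]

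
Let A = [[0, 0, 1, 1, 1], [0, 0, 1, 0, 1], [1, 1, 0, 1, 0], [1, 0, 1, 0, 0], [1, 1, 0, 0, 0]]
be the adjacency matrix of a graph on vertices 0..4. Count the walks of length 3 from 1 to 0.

1

The number of length-3 walks from vertex 1 to vertex 0 is entry (1,0) of A^3, where A is the adjacency matrix.
A^2 = [[3, 2, 1, 1, 0], [2, 2, 0, 1, 0], [1, 0, 3, 1, 2], [1, 1, 1, 2, 1], [0, 0, 2, 1, 2]]
A^3 = [[2, 1, 6, 4, 5], [1, 0, 5, 2, 4], [6, 5, 2, 4, 1], [4, 2, 4, 2, 2], [5, 4, 1, 2, 0]]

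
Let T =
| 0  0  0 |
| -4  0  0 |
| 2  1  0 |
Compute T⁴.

T is strictly triangular, hence nilpotent: T³ = 0, so T⁴ = 0.

[[0, 0, 0], [0, 0, 0], [0, 0, 0]]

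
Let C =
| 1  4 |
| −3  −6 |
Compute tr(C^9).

tr C = −5 and det C = 6, so the characteristic polynomial is λ² − (−5)λ + (6) with roots −2 and −3.
Eigenvectors give P = [[4, −1], [−3, 1]] with P⁻¹ = [[1, 1], [3, 4]], and C = P·diag(−2, −3)·P⁻¹.
Then C^9 = P·diag(−512, −19683)·P⁻¹ = [[−2048, 19683], [1536, −19683]] · [[1, 1], [3, 4]] = [[57001, 76684], [−57513, −77196]].

−20195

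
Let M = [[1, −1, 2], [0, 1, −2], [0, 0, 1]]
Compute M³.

M = I + N where N = [[0, −1, 2], [0, 0, −2], [0, 0, 0]] is strictly upper-triangular, so N³ = 0.
(I + N)³ = I + 3·N + 3·N² = [[1, −3, 12], [0, 1, −6], [0, 0, 1]].

[[1, −3, 12], [0, 1, −6], [0, 0, 1]]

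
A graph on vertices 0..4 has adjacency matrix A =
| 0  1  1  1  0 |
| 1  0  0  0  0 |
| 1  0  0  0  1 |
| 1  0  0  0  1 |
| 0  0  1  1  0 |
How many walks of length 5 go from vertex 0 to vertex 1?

13

The number of length-5 walks from vertex 0 to vertex 1 is entry (0,1) of A⁵, where A is the adjacency matrix.
A² = [[3, 0, 0, 0, 2], [0, 1, 1, 1, 0], [0, 1, 2, 2, 0], [0, 1, 2, 2, 0], [2, 0, 0, 0, 2]]
A³ = [[0, 3, 5, 5, 0], [3, 0, 0, 0, 2], [5, 0, 0, 0, 4], [5, 0, 0, 0, 4], [0, 2, 4, 4, 0]]
A⁴ = [[13, 0, 0, 0, 10], [0, 3, 5, 5, 0], [0, 5, 9, 9, 0], [0, 5, 9, 9, 0], [10, 0, 0, 0, 8]]
A⁵ = [[0, 13, 23, 23, 0], [13, 0, 0, 0, 10], [23, 0, 0, 0, 18], [23, 0, 0, 0, 18], [0, 10, 18, 18, 0]]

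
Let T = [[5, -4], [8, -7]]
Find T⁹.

tr T = -2 and det T = -3, so the characteristic polynomial is λ² − (-2)λ + (-3) with roots 1 and -3.
Eigenvectors give P = [[-1, 1], [-1, 2]] with P⁻¹ = [[-2, 1], [-1, 1]], and T = P·diag(1, -3)·P⁻¹.
Then T⁹ = P·diag(1, -19683)·P⁻¹ = [[-1, -19683], [-1, -39366]] · [[-2, 1], [-1, 1]] = [[19685, -19684], [39368, -39367]].

[[19685, -19684], [39368, -39367]]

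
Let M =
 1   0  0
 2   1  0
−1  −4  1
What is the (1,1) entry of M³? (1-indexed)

M = I + N where N = [[0, 0, 0], [2, 0, 0], [−1, −4, 0]] is strictly lower-triangular, so N³ = 0.
(I + N)³ = I + 3·N + 3·N² = [[1, 0, 0], [6, 1, 0], [−27, −12, 1]].

1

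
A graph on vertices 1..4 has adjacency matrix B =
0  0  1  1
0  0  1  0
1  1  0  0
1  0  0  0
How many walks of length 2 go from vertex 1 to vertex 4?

The number of length-2 walks from vertex 1 to vertex 4 is entry (1,4) of B^2, where B is the adjacency matrix.
B^2 = [[2, 1, 0, 0], [1, 1, 0, 0], [0, 0, 2, 1], [0, 0, 1, 1]]

0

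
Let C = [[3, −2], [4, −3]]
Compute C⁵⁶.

[[1, 0], [0, 1]]

C² = I (check: tr C = 0 and det C = −1), so C⁵⁶ = I since 56 is even.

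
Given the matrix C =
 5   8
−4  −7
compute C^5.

[[245, 488], [−244, −487]]

tr C = −2 and det C = −3, so the characteristic polynomial is λ² − (−2)λ + (−3) with roots −3 and 1.
Eigenvectors give P = [[−1, 2], [1, −1]] with P⁻¹ = [[1, 2], [1, 1]], and C = P·diag(−3, 1)·P⁻¹.
Then C^5 = P·diag(−243, 1)·P⁻¹ = [[243, 2], [−243, −1]] · [[1, 2], [1, 1]] = [[245, 488], [−244, −487]].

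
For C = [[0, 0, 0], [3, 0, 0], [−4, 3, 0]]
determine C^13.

C is strictly triangular, hence nilpotent: C^3 = 0, so C^13 = 0.

[[0, 0, 0], [0, 0, 0], [0, 0, 0]]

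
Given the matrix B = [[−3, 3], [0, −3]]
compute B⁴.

[[81, −324], [0, 81]]

B² = [[9, −18], [0, 9]]
B³ = [[−27, 81], [0, −27]]
B⁴ = [[81, −324], [0, 81]]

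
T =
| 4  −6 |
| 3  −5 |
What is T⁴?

[[−14, 30], [−15, 31]]

tr T = −1 and det T = −2, so the characteristic polynomial is λ² − (−1)λ + (−2) with roots 1 and −2.
Eigenvectors give P = [[2, 1], [1, 1]] with P⁻¹ = [[1, −1], [−1, 2]], and T = P·diag(1, −2)·P⁻¹.
Then T⁴ = P·diag(1, 16)·P⁻¹ = [[2, 16], [1, 16]] · [[1, −1], [−1, 2]] = [[−14, 30], [−15, 31]].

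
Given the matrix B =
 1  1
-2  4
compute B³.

tr B = 5 and det B = 6, so the characteristic polynomial is λ² − (5)λ + (6) with roots 3 and 2.
Eigenvectors give P = [[-1, 1], [-2, 1]] with P⁻¹ = [[1, -1], [2, -1]], and B = P·diag(3, 2)·P⁻¹.
Then B³ = P·diag(27, 8)·P⁻¹ = [[-27, 8], [-54, 8]] · [[1, -1], [2, -1]] = [[-11, 19], [-38, 46]].

[[-11, 19], [-38, 46]]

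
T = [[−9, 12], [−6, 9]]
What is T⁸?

[[6561, 0], [0, 6561]]

tr T = 0 and det T = −9, so the characteristic polynomial is λ² − (0)λ + (−9) with roots −3 and 3.
Eigenvectors give P = [[−2, 1], [−1, 1]] with P⁻¹ = [[−1, 1], [−1, 2]], and T = P·diag(−3, 3)·P⁻¹.
Then T⁸ = P·diag(6561, 6561)·P⁻¹ = [[−13122, 6561], [−6561, 6561]] · [[−1, 1], [−1, 2]] = [[6561, 0], [0, 6561]].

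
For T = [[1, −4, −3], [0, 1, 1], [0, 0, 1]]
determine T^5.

[[1, −20, −55], [0, 1, 5], [0, 0, 1]]

T = I + N where N = [[0, −4, −3], [0, 0, 1], [0, 0, 0]] is strictly upper-triangular, so N^3 = 0.
(I + N)^5 = I + 5·N + 10·N^2 = [[1, −20, −55], [0, 1, 5], [0, 0, 1]].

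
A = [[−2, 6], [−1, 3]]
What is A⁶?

A² = A (a projection; rank 1, trace 1), so A⁶ = A.

[[−2, 6], [−1, 3]]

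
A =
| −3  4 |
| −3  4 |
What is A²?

A² = A (a projection; rank 1, trace 1), so A² = A.

[[−3, 4], [−3, 4]]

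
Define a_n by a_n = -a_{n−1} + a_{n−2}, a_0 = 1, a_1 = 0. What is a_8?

13

With companion matrix Q = [[-1, 1], [1, 0]], [a_n, a_{n−1}]ᵀ = Q·[a_{n−1}, a_{n−2}]ᵀ, so [a_8, a_7]ᵀ = Q^7·[a_1, a_0]ᵀ.
Q^7 = [[-21, 13], [13, -8]], giving [a_8, a_7]ᵀ = [[13], [-8]].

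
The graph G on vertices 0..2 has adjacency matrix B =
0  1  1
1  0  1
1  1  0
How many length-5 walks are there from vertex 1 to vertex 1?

10

The number of length-5 walks from vertex 1 to vertex 1 is entry (1,1) of B⁵, where B is the adjacency matrix.
B² = [[2, 1, 1], [1, 2, 1], [1, 1, 2]]
B³ = [[2, 3, 3], [3, 2, 3], [3, 3, 2]]
B⁴ = [[6, 5, 5], [5, 6, 5], [5, 5, 6]]
B⁵ = [[10, 11, 11], [11, 10, 11], [11, 11, 10]]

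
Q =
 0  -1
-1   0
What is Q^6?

Q² = I (check: tr Q = 0 and det Q = -1), so Q^6 = I since 6 is even.

[[1, 0], [0, 1]]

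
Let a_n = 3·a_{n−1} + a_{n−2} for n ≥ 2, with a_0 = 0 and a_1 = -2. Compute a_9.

-25940

With companion matrix B = [[3, 1], [1, 0]], [a_n, a_{n−1}]ᵀ = B·[a_{n−1}, a_{n−2}]ᵀ, so [a_9, a_8]ᵀ = B^8·[a_1, a_0]ᵀ.
B^8 = [[12970, 3927], [3927, 1189]], giving [a_9, a_8]ᵀ = [[-25940], [-7854]].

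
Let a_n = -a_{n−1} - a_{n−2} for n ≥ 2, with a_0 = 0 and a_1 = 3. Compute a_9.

0

With companion matrix A = [[-1, -1], [1, 0]], [a_n, a_{n−1}]ᵀ = A·[a_{n−1}, a_{n−2}]ᵀ, so [a_9, a_8]ᵀ = A^8·[a_1, a_0]ᵀ.
A^8 = [[0, 1], [-1, -1]], giving [a_9, a_8]ᵀ = [[0], [-3]].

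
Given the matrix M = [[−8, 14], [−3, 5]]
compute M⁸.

[[1786, −3570], [765, −1529]]

tr M = −3 and det M = 2, so the characteristic polynomial is λ² − (−3)λ + (2) with roots −1 and −2.
Eigenvectors give P = [[2, −7], [1, −3]] with P⁻¹ = [[−3, 7], [−1, 2]], and M = P·diag(−1, −2)·P⁻¹.
Then M⁸ = P·diag(1, 256)·P⁻¹ = [[2, −1792], [1, −768]] · [[−3, 7], [−1, 2]] = [[1786, −3570], [765, −1529]].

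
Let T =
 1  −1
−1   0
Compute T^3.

T^2 = [[2, −1], [−1, 1]]
T^3 = [[3, −2], [−2, 1]]

[[3, −2], [−2, 1]]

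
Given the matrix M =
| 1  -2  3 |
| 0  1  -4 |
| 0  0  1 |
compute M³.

[[1, -6, 33], [0, 1, -12], [0, 0, 1]]

M = I + N where N = [[0, -2, 3], [0, 0, -4], [0, 0, 0]] is strictly upper-triangular, so N³ = 0.
(I + N)³ = I + 3·N + 3·N² = [[1, -6, 33], [0, 1, -12], [0, 0, 1]].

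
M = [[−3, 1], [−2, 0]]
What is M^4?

M^2 = [[7, −3], [6, −2]]
M^3 = [[−15, 7], [−14, 6]]
M^4 = [[31, −15], [30, −14]]

[[31, −15], [30, −14]]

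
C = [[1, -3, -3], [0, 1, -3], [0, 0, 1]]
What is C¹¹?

C = I + N where N = [[0, -3, -3], [0, 0, -3], [0, 0, 0]] is strictly upper-triangular, so N³ = 0.
(I + N)¹¹ = I + 11·N + 55·N² = [[1, -33, 462], [0, 1, -33], [0, 0, 1]].

[[1, -33, 462], [0, 1, -33], [0, 0, 1]]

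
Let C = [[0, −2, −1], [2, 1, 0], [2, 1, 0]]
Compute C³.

[[−6, 9, 6], [−10, −9, −2], [−10, −9, −2]]

C² = [[−6, −3, 0], [2, −3, −2], [2, −3, −2]]
C³ = [[−6, 9, 6], [−10, −9, −2], [−10, −9, −2]]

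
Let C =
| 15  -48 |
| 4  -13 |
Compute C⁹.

[[78735, -236208], [19684, -59053]]

tr C = 2 and det C = -3, so the characteristic polynomial is λ² − (2)λ + (-3) with roots 3 and -1.
Eigenvectors give P = [[4, 3], [1, 1]] with P⁻¹ = [[1, -3], [-1, 4]], and C = P·diag(3, -1)·P⁻¹.
Then C⁹ = P·diag(19683, -1)·P⁻¹ = [[78732, -3], [19683, -1]] · [[1, -3], [-1, 4]] = [[78735, -236208], [19684, -59053]].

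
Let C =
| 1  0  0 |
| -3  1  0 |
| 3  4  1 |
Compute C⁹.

C = I + N where N = [[0, 0, 0], [-3, 0, 0], [3, 4, 0]] is strictly lower-triangular, so N³ = 0.
(I + N)⁹ = I + 9·N + 36·N² = [[1, 0, 0], [-27, 1, 0], [-405, 36, 1]].

[[1, 0, 0], [-27, 1, 0], [-405, 36, 1]]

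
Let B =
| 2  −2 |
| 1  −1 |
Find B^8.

B² = B (a projection; rank 1, trace 1), so B^8 = B.

[[2, −2], [1, −1]]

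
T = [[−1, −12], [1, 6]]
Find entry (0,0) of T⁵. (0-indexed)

tr T = 5 and det T = 6, so the characteristic polynomial is λ² − (5)λ + (6) with roots 3 and 2.
Eigenvectors give P = [[3, 4], [−1, −1]] with P⁻¹ = [[−1, −4], [1, 3]], and T = P·diag(3, 2)·P⁻¹.
Then T⁵ = P·diag(243, 32)·P⁻¹ = [[729, 128], [−243, −32]] · [[−1, −4], [1, 3]] = [[−601, −2532], [211, 876]].

−601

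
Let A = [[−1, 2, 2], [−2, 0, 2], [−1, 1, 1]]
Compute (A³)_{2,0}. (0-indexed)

3

A² = [[−5, 0, 4], [0, −2, −2], [−2, −1, 1]]
A³ = [[1, −6, −6], [6, −2, −6], [3, −3, −5]]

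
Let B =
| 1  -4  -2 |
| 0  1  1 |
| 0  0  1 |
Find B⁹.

[[1, -36, -162], [0, 1, 9], [0, 0, 1]]

B = I + N where N = [[0, -4, -2], [0, 0, 1], [0, 0, 0]] is strictly upper-triangular, so N³ = 0.
(I + N)⁹ = I + 9·N + 36·N² = [[1, -36, -162], [0, 1, 9], [0, 0, 1]].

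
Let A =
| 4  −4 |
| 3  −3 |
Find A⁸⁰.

A² = A (a projection; rank 1, trace 1), so A⁸⁰ = A.

[[4, −4], [3, −3]]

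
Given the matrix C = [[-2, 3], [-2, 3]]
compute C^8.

C² = C (a projection; rank 1, trace 1), so C^8 = C.

[[-2, 3], [-2, 3]]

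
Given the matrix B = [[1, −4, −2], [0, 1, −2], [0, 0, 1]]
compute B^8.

[[1, −32, 208], [0, 1, −16], [0, 0, 1]]

B = I + N where N = [[0, −4, −2], [0, 0, −2], [0, 0, 0]] is strictly upper-triangular, so N^3 = 0.
(I + N)^8 = I + 8·N + 28·N^2 = [[1, −32, 208], [0, 1, −16], [0, 0, 1]].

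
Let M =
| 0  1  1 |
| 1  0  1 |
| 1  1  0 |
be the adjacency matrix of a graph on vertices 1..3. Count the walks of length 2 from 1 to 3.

1

The number of length-2 walks from vertex 1 to vertex 3 is entry (1,3) of M², where M is the adjacency matrix.
M² = [[2, 1, 1], [1, 2, 1], [1, 1, 2]]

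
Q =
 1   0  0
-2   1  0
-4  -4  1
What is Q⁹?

[[1, 0, 0], [-18, 1, 0], [252, -36, 1]]

Q = I + N where N = [[0, 0, 0], [-2, 0, 0], [-4, -4, 0]] is strictly lower-triangular, so N³ = 0.
(I + N)⁹ = I + 9·N + 36·N² = [[1, 0, 0], [-18, 1, 0], [252, -36, 1]].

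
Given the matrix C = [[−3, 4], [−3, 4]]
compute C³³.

C² = C (a projection; rank 1, trace 1), so C³³ = C.

[[−3, 4], [−3, 4]]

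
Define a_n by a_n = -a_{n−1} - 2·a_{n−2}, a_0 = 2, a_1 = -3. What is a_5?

With companion matrix A = [[-1, -2], [1, 0]], [a_n, a_{n−1}]ᵀ = A·[a_{n−1}, a_{n−2}]ᵀ, so [a_5, a_4]ᵀ = A^4·[a_1, a_0]ᵀ.
A^4 = [[-1, -6], [3, 2]], giving [a_5, a_4]ᵀ = [[-9], [-5]].

-9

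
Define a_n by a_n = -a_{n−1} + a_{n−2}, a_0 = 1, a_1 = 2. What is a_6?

-11

With companion matrix C = [[-1, 1], [1, 0]], [a_n, a_{n−1}]ᵀ = C·[a_{n−1}, a_{n−2}]ᵀ, so [a_6, a_5]ᵀ = C^5·[a_1, a_0]ᵀ.
C^5 = [[-8, 5], [5, -3]], giving [a_6, a_5]ᵀ = [[-11], [7]].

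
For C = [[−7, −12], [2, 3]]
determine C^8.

tr C = −4 and det C = 3, so the characteristic polynomial is λ² − (−4)λ + (3) with roots −1 and −3.
Eigenvectors give P = [[−2, 3], [1, −1]] with P⁻¹ = [[1, 3], [1, 2]], and C = P·diag(−1, −3)·P⁻¹.
Then C^8 = P·diag(1, 6561)·P⁻¹ = [[−2, 19683], [1, −6561]] · [[1, 3], [1, 2]] = [[19681, 39360], [−6560, −13119]].

[[19681, 39360], [−6560, −13119]]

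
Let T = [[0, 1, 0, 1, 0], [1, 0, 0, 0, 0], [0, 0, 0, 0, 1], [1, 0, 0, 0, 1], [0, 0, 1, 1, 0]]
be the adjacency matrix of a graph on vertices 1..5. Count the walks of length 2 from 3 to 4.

1

The number of length-2 walks from vertex 3 to vertex 4 is entry (3,4) of T^2, where T is the adjacency matrix.
T^2 = [[2, 0, 0, 0, 1], [0, 1, 0, 1, 0], [0, 0, 1, 1, 0], [0, 1, 1, 2, 0], [1, 0, 0, 0, 2]]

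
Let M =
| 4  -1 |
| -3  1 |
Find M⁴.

M² = [[19, -5], [-15, 4]]
M³ = [[91, -24], [-72, 19]]
M⁴ = [[436, -115], [-345, 91]]

[[436, -115], [-345, 91]]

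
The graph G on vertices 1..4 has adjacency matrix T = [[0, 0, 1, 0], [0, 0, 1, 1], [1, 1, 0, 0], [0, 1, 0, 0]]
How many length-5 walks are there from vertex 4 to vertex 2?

5

The number of length-5 walks from vertex 4 to vertex 2 is entry (4,2) of T⁵, where T is the adjacency matrix.
T² = [[1, 1, 0, 0], [1, 2, 0, 0], [0, 0, 2, 1], [0, 0, 1, 1]]
T³ = [[0, 0, 2, 1], [0, 0, 3, 2], [2, 3, 0, 0], [1, 2, 0, 0]]
T⁴ = [[2, 3, 0, 0], [3, 5, 0, 0], [0, 0, 5, 3], [0, 0, 3, 2]]
T⁵ = [[0, 0, 5, 3], [0, 0, 8, 5], [5, 8, 0, 0], [3, 5, 0, 0]]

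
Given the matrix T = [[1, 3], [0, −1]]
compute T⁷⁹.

T² = I (check: tr T = 0 and det T = −1), so T⁷⁹ = T since 79 is odd.

[[1, 3], [0, −1]]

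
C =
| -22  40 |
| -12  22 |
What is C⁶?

[[64, 0], [0, 64]]

tr C = 0 and det C = -4, so the characteristic polynomial is λ² − (0)λ + (-4) with roots 2 and -2.
Eigenvectors give P = [[5, 2], [3, 1]] with P⁻¹ = [[-1, 2], [3, -5]], and C = P·diag(2, -2)·P⁻¹.
Then C⁶ = P·diag(64, 64)·P⁻¹ = [[320, 128], [192, 64]] · [[-1, 2], [3, -5]] = [[64, 0], [0, 64]].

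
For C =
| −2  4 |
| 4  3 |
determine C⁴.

[[416, 180], [180, 641]]

C² = [[20, 4], [4, 25]]
C³ = [[−24, 92], [92, 91]]
C⁴ = [[416, 180], [180, 641]]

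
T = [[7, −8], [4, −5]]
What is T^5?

tr T = 2 and det T = −3, so the characteristic polynomial is λ² − (2)λ + (−3) with roots 3 and −1.
Eigenvectors give P = [[2, 1], [1, 1]] with P⁻¹ = [[1, −1], [−1, 2]], and T = P·diag(3, −1)·P⁻¹.
Then T^5 = P·diag(243, −1)·P⁻¹ = [[486, −1], [243, −1]] · [[1, −1], [−1, 2]] = [[487, −488], [244, −245]].

[[487, −488], [244, −245]]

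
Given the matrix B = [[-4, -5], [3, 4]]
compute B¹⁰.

[[1, 0], [0, 1]]

B² = I (check: tr B = 0 and det B = -1), so B¹⁰ = I since 10 is even.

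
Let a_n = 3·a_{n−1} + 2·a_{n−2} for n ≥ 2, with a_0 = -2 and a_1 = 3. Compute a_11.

With companion matrix B = [[3, 2], [1, 0]], [a_n, a_{n−1}]ᵀ = B·[a_{n−1}, a_{n−2}]ᵀ, so [a_11, a_10]ᵀ = B^10·[a_1, a_0]ᵀ.
B^10 = [[283667, 159294], [79647, 44726]], giving [a_11, a_10]ᵀ = [[532413], [149489]].

532413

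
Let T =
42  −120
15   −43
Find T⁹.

[[162072, −484680], [60585, −181243]]

tr T = −1 and det T = −6, so the characteristic polynomial is λ² − (−1)λ + (−6) with roots 2 and −3.
Eigenvectors give P = [[−3, 8], [−1, 3]] with P⁻¹ = [[−3, 8], [−1, 3]], and T = P·diag(2, −3)·P⁻¹.
Then T⁹ = P·diag(512, −19683)·P⁻¹ = [[−1536, −157464], [−512, −59049]] · [[−3, 8], [−1, 3]] = [[162072, −484680], [60585, −181243]].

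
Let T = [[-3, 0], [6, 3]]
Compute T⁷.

tr T = 0 and det T = -9, so the characteristic polynomial is λ² − (0)λ + (-9) with roots 3 and -3.
Eigenvectors give P = [[0, 1], [1, -1]] with P⁻¹ = [[1, 1], [1, 0]], and T = P·diag(3, -3)·P⁻¹.
Then T⁷ = P·diag(2187, -2187)·P⁻¹ = [[0, -2187], [2187, 2187]] · [[1, 1], [1, 0]] = [[-2187, 0], [4374, 2187]].

[[-2187, 0], [4374, 2187]]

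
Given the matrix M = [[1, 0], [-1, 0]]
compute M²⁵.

M² = M (a projection; rank 1, trace 1), so M²⁵ = M.

[[1, 0], [-1, 0]]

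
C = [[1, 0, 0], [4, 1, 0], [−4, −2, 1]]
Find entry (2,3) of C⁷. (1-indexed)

0

C = I + N where N = [[0, 0, 0], [4, 0, 0], [−4, −2, 0]] is strictly lower-triangular, so N³ = 0.
(I + N)⁷ = I + 7·N + 21·N² = [[1, 0, 0], [28, 1, 0], [−196, −14, 1]].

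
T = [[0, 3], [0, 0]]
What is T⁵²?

[[0, 0], [0, 0]]

T is strictly triangular, hence nilpotent: T² = 0, so T⁵² = 0.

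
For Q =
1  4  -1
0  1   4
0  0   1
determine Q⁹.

Q = I + N where N = [[0, 4, -1], [0, 0, 4], [0, 0, 0]] is strictly upper-triangular, so N³ = 0.
(I + N)⁹ = I + 9·N + 36·N² = [[1, 36, 567], [0, 1, 36], [0, 0, 1]].

[[1, 36, 567], [0, 1, 36], [0, 0, 1]]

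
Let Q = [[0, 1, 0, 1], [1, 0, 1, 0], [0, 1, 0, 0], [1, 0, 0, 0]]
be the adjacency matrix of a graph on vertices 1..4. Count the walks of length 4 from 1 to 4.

The number of length-4 walks from vertex 1 to vertex 4 is entry (1,4) of Q⁴, where Q is the adjacency matrix.
Q² = [[2, 0, 1, 0], [0, 2, 0, 1], [1, 0, 1, 0], [0, 1, 0, 1]]
Q³ = [[0, 3, 0, 2], [3, 0, 2, 0], [0, 2, 0, 1], [2, 0, 1, 0]]
Q⁴ = [[5, 0, 3, 0], [0, 5, 0, 3], [3, 0, 2, 0], [0, 3, 0, 2]]

0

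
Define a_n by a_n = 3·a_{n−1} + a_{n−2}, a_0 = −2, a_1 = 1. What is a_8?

With companion matrix T = [[3, 1], [1, 0]], [a_n, a_{n−1}]ᵀ = T·[a_{n−1}, a_{n−2}]ᵀ, so [a_8, a_7]ᵀ = T^7·[a_1, a_0]ᵀ.
T^7 = [[3927, 1189], [1189, 360]], giving [a_8, a_7]ᵀ = [[1549], [469]].

1549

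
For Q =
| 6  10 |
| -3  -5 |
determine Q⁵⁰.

Q² = Q (a projection; rank 1, trace 1), so Q⁵⁰ = Q.

[[6, 10], [-3, -5]]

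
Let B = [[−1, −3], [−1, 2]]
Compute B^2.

[[4, −3], [−1, 7]]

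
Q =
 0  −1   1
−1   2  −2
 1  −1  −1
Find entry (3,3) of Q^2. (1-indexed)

4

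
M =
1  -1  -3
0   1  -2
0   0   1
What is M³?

[[1, -3, -3], [0, 1, -6], [0, 0, 1]]

M = I + N where N = [[0, -1, -3], [0, 0, -2], [0, 0, 0]] is strictly upper-triangular, so N³ = 0.
(I + N)³ = I + 3·N + 3·N² = [[1, -3, -3], [0, 1, -6], [0, 0, 1]].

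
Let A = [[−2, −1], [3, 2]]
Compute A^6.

[[1, 0], [0, 1]]

A² = I (check: tr A = 0 and det A = −1), so A^6 = I since 6 is even.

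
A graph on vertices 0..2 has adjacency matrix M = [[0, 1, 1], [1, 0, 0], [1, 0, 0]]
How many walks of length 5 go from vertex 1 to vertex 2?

0

The number of length-5 walks from vertex 1 to vertex 2 is entry (1,2) of M⁵, where M is the adjacency matrix.
M² = [[2, 0, 0], [0, 1, 1], [0, 1, 1]]
M³ = [[0, 2, 2], [2, 0, 0], [2, 0, 0]]
M⁴ = [[4, 0, 0], [0, 2, 2], [0, 2, 2]]
M⁵ = [[0, 4, 4], [4, 0, 0], [4, 0, 0]]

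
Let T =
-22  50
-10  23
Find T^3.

[[-148, 350], [-70, 167]]

tr T = 1 and det T = -6, so the characteristic polynomial is λ² − (1)λ + (-6) with roots -2 and 3.
Eigenvectors give P = [[5, 2], [2, 1]] with P⁻¹ = [[1, -2], [-2, 5]], and T = P·diag(-2, 3)·P⁻¹.
Then T^3 = P·diag(-8, 27)·P⁻¹ = [[-40, 54], [-16, 27]] · [[1, -2], [-2, 5]] = [[-148, 350], [-70, 167]].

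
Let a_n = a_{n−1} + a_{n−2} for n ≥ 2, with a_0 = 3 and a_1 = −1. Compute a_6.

7

With companion matrix T = [[1, 1], [1, 0]], [a_n, a_{n−1}]ᵀ = T·[a_{n−1}, a_{n−2}]ᵀ, so [a_6, a_5]ᵀ = T^5·[a_1, a_0]ᵀ.
T^5 = [[8, 5], [5, 3]], giving [a_6, a_5]ᵀ = [[7], [4]].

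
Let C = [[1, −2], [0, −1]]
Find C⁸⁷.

[[1, −2], [0, −1]]

C² = I (check: tr C = 0 and det C = −1), so C⁸⁷ = C since 87 is odd.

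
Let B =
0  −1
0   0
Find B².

[[0, 0], [0, 0]]

B is strictly triangular, hence nilpotent: B² = 0, so B² = 0.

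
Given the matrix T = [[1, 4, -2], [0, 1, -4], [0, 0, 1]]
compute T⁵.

[[1, 20, -170], [0, 1, -20], [0, 0, 1]]

T = I + N where N = [[0, 4, -2], [0, 0, -4], [0, 0, 0]] is strictly upper-triangular, so N³ = 0.
(I + N)⁵ = I + 5·N + 10·N² = [[1, 20, -170], [0, 1, -20], [0, 0, 1]].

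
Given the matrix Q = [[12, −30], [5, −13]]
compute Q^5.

[[582, −1650], [275, −793]]

tr Q = −1 and det Q = −6, so the characteristic polynomial is λ² − (−1)λ + (−6) with roots −3 and 2.
Eigenvectors give P = [[−2, 3], [−1, 1]] with P⁻¹ = [[1, −3], [1, −2]], and Q = P·diag(−3, 2)·P⁻¹.
Then Q^5 = P·diag(−243, 32)·P⁻¹ = [[486, 96], [243, 32]] · [[1, −3], [1, −2]] = [[582, −1650], [275, −793]].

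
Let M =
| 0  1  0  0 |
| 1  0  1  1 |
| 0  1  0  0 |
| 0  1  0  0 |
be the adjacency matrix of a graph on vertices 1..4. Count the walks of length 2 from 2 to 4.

0

The number of length-2 walks from vertex 2 to vertex 4 is entry (2,4) of M², where M is the adjacency matrix.
M² = [[1, 0, 1, 1], [0, 3, 0, 0], [1, 0, 1, 1], [1, 0, 1, 1]]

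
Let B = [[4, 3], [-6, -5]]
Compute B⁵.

[[34, 33], [-66, -65]]

tr B = -1 and det B = -2, so the characteristic polynomial is λ² − (-1)λ + (-2) with roots -2 and 1.
Eigenvectors give P = [[-1, -1], [2, 1]] with P⁻¹ = [[1, 1], [-2, -1]], and B = P·diag(-2, 1)·P⁻¹.
Then B⁵ = P·diag(-32, 1)·P⁻¹ = [[32, -1], [-64, 1]] · [[1, 1], [-2, -1]] = [[34, 33], [-66, -65]].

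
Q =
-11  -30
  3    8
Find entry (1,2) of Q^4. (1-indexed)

450

tr Q = -3 and det Q = 2, so the characteristic polynomial is λ² − (-3)λ + (2) with roots -2 and -1.
Eigenvectors give P = [[-10, 3], [3, -1]] with P⁻¹ = [[-1, -3], [-3, -10]], and Q = P·diag(-2, -1)·P⁻¹.
Then Q^4 = P·diag(16, 1)·P⁻¹ = [[-160, 3], [48, -1]] · [[-1, -3], [-3, -10]] = [[151, 450], [-45, -134]].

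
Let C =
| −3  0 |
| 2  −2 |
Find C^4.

C^2 = [[9, 0], [−10, 4]]
C^3 = [[−27, 0], [38, −8]]
C^4 = [[81, 0], [−130, 16]]

[[81, 0], [−130, 16]]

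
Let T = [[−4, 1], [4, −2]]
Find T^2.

[[20, −6], [−24, 8]]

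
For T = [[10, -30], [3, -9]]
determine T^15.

[[10, -30], [3, -9]]

T² = T (a projection; rank 1, trace 1), so T^15 = T.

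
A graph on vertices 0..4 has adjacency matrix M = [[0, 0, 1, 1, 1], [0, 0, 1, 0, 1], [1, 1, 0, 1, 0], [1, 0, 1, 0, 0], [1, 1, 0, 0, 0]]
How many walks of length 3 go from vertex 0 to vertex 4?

5

The number of length-3 walks from vertex 0 to vertex 4 is entry (0,4) of M³, where M is the adjacency matrix.
M² = [[3, 2, 1, 1, 0], [2, 2, 0, 1, 0], [1, 0, 3, 1, 2], [1, 1, 1, 2, 1], [0, 0, 2, 1, 2]]
M³ = [[2, 1, 6, 4, 5], [1, 0, 5, 2, 4], [6, 5, 2, 4, 1], [4, 2, 4, 2, 2], [5, 4, 1, 2, 0]]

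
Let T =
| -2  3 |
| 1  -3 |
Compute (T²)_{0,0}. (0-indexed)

7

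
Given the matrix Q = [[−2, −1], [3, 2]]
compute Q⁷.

[[−2, −1], [3, 2]]

Q² = I (check: tr Q = 0 and det Q = −1), so Q⁷ = Q since 7 is odd.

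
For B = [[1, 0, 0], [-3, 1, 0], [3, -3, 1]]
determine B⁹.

[[1, 0, 0], [-27, 1, 0], [351, -27, 1]]

B = I + N where N = [[0, 0, 0], [-3, 0, 0], [3, -3, 0]] is strictly lower-triangular, so N³ = 0.
(I + N)⁹ = I + 9·N + 36·N² = [[1, 0, 0], [-27, 1, 0], [351, -27, 1]].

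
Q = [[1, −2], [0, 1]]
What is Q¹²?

[[1, −24], [0, 1]]

Q = I + N where N = [[0, −2], [0, 0]] is strictly upper-triangular, so N² = 0.
(I + N)¹² = I + 12·N = [[1, −24], [0, 1]].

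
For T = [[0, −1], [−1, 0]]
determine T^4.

[[1, 0], [0, 1]]

T² = I (check: tr T = 0 and det T = −1), so T^4 = I since 4 is even.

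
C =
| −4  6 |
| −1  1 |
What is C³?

[[−22, 42], [−7, 13]]

tr C = −3 and det C = 2, so the characteristic polynomial is λ² − (−3)λ + (2) with roots −2 and −1.
Eigenvectors give P = [[3, −2], [1, −1]] with P⁻¹ = [[1, −2], [1, −3]], and C = P·diag(−2, −1)·P⁻¹.
Then C³ = P·diag(−8, −1)·P⁻¹ = [[−24, 2], [−8, 1]] · [[1, −2], [1, −3]] = [[−22, 42], [−7, 13]].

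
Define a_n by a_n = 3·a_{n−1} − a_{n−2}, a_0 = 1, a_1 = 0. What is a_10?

−2584

With companion matrix Q = [[3, −1], [1, 0]], [a_n, a_{n−1}]ᵀ = Q·[a_{n−1}, a_{n−2}]ᵀ, so [a_10, a_9]ᵀ = Q⁹·[a_1, a_0]ᵀ.
Q⁹ = [[6765, −2584], [2584, −987]], giving [a_10, a_9]ᵀ = [[−2584], [−987]].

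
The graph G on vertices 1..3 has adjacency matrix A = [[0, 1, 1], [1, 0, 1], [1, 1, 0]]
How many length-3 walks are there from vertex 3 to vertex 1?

The number of length-3 walks from vertex 3 to vertex 1 is entry (3,1) of A^3, where A is the adjacency matrix.
A^2 = [[2, 1, 1], [1, 2, 1], [1, 1, 2]]
A^3 = [[2, 3, 3], [3, 2, 3], [3, 3, 2]]

3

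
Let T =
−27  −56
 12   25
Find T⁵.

[[−1707, −3416], [732, 1465]]

tr T = −2 and det T = −3, so the characteristic polynomial is λ² − (−2)λ + (−3) with roots −3 and 1.
Eigenvectors give P = [[7, −2], [−3, 1]] with P⁻¹ = [[1, 2], [3, 7]], and T = P·diag(−3, 1)·P⁻¹.
Then T⁵ = P·diag(−243, 1)·P⁻¹ = [[−1701, −2], [729, 1]] · [[1, 2], [3, 7]] = [[−1707, −3416], [732, 1465]].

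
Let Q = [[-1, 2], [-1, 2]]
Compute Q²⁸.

[[-1, 2], [-1, 2]]

Q² = Q (a projection; rank 1, trace 1), so Q²⁸ = Q.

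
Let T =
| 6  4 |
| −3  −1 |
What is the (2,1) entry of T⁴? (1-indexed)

tr T = 5 and det T = 6, so the characteristic polynomial is λ² − (5)λ + (6) with roots 3 and 2.
Eigenvectors give P = [[4, 1], [−3, −1]] with P⁻¹ = [[1, 1], [−3, −4]], and T = P·diag(3, 2)·P⁻¹.
Then T⁴ = P·diag(81, 16)·P⁻¹ = [[324, 16], [−243, −16]] · [[1, 1], [−3, −4]] = [[276, 260], [−195, −179]].

−195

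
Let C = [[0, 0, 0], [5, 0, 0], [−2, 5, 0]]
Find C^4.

C is strictly triangular, hence nilpotent: C^3 = 0, so C^4 = 0.

[[0, 0, 0], [0, 0, 0], [0, 0, 0]]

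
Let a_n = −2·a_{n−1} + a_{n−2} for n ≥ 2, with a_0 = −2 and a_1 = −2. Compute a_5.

With companion matrix C = [[−2, 1], [1, 0]], [a_n, a_{n−1}]ᵀ = C·[a_{n−1}, a_{n−2}]ᵀ, so [a_5, a_4]ᵀ = C⁴·[a_1, a_0]ᵀ.
C⁴ = [[29, −12], [−12, 5]], giving [a_5, a_4]ᵀ = [[−34], [14]].

−34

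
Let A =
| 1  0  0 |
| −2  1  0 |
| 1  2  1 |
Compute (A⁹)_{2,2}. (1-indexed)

A = I + N where N = [[0, 0, 0], [−2, 0, 0], [1, 2, 0]] is strictly lower-triangular, so N³ = 0.
(I + N)⁹ = I + 9·N + 36·N² = [[1, 0, 0], [−18, 1, 0], [−135, 18, 1]].

1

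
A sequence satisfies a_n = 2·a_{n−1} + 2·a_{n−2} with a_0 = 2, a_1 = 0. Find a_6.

176

With companion matrix T = [[2, 2], [1, 0]], [a_n, a_{n−1}]ᵀ = T·[a_{n−1}, a_{n−2}]ᵀ, so [a_6, a_5]ᵀ = T⁵·[a_1, a_0]ᵀ.
T⁵ = [[120, 88], [44, 32]], giving [a_6, a_5]ᵀ = [[176], [64]].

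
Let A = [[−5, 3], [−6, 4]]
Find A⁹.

tr A = −1 and det A = −2, so the characteristic polynomial is λ² − (−1)λ + (−2) with roots −2 and 1.
Eigenvectors give P = [[1, 1], [1, 2]] with P⁻¹ = [[2, −1], [−1, 1]], and A = P·diag(−2, 1)·P⁻¹.
Then A⁹ = P·diag(−512, 1)·P⁻¹ = [[−512, 1], [−512, 2]] · [[2, −1], [−1, 1]] = [[−1025, 513], [−1026, 514]].

[[−1025, 513], [−1026, 514]]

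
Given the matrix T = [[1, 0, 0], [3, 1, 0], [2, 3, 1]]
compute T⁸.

[[1, 0, 0], [24, 1, 0], [268, 24, 1]]

T = I + N where N = [[0, 0, 0], [3, 0, 0], [2, 3, 0]] is strictly lower-triangular, so N³ = 0.
(I + N)⁸ = I + 8·N + 28·N² = [[1, 0, 0], [24, 1, 0], [268, 24, 1]].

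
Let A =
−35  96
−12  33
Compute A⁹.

tr A = −2 and det A = −3, so the characteristic polynomial is λ² − (−2)λ + (−3) with roots −3 and 1.
Eigenvectors give P = [[3, −8], [1, −3]] with P⁻¹ = [[3, −8], [1, −3]], and A = P·diag(−3, 1)·P⁻¹.
Then A⁹ = P·diag(−19683, 1)·P⁻¹ = [[−59049, −8], [−19683, −3]] · [[3, −8], [1, −3]] = [[−177155, 472416], [−59052, 157473]].

[[−177155, 472416], [−59052, 157473]]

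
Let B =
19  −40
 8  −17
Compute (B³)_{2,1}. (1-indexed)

tr B = 2 and det B = −3, so the characteristic polynomial is λ² − (2)λ + (−3) with roots 3 and −1.
Eigenvectors give P = [[5, 2], [2, 1]] with P⁻¹ = [[1, −2], [−2, 5]], and B = P·diag(3, −1)·P⁻¹.
Then B³ = P·diag(27, −1)·P⁻¹ = [[135, −2], [54, −1]] · [[1, −2], [−2, 5]] = [[139, −280], [56, −113]].

56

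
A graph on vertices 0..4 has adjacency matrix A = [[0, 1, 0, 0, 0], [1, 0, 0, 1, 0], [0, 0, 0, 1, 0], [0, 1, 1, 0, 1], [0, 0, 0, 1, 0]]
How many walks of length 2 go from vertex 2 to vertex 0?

The number of length-2 walks from vertex 2 to vertex 0 is entry (2,0) of A², where A is the adjacency matrix.
A² = [[1, 0, 0, 1, 0], [0, 2, 1, 0, 1], [0, 1, 1, 0, 1], [1, 0, 0, 3, 0], [0, 1, 1, 0, 1]]

0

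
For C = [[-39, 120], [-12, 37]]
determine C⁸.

tr C = -2 and det C = -3, so the characteristic polynomial is λ² − (-2)λ + (-3) with roots -3 and 1.
Eigenvectors give P = [[10, -3], [3, -1]] with P⁻¹ = [[1, -3], [3, -10]], and C = P·diag(-3, 1)·P⁻¹.
Then C⁸ = P·diag(6561, 1)·P⁻¹ = [[65610, -3], [19683, -1]] · [[1, -3], [3, -10]] = [[65601, -196800], [19680, -59039]].

[[65601, -196800], [19680, -59039]]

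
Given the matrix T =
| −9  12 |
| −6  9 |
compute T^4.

[[81, 0], [0, 81]]

tr T = 0 and det T = −9, so the characteristic polynomial is λ² − (0)λ + (−9) with roots 3 and −3.
Eigenvectors give P = [[−1, −2], [−1, −1]] with P⁻¹ = [[1, −2], [−1, 1]], and T = P·diag(3, −3)·P⁻¹.
Then T^4 = P·diag(81, 81)·P⁻¹ = [[−81, −162], [−81, −81]] · [[1, −2], [−1, 1]] = [[81, 0], [0, 81]].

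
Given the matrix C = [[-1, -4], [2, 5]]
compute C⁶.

[[-727, -1456], [728, 1457]]

tr C = 4 and det C = 3, so the characteristic polynomial is λ² − (4)λ + (3) with roots 3 and 1.
Eigenvectors give P = [[1, 2], [-1, -1]] with P⁻¹ = [[-1, -2], [1, 1]], and C = P·diag(3, 1)·P⁻¹.
Then C⁶ = P·diag(729, 1)·P⁻¹ = [[729, 2], [-729, -1]] · [[-1, -2], [1, 1]] = [[-727, -1456], [728, 1457]].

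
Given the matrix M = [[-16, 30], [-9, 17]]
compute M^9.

[[-2566, 5130], [-1539, 3077]]

tr M = 1 and det M = -2, so the characteristic polynomial is λ² − (1)λ + (-2) with roots -1 and 2.
Eigenvectors give P = [[2, 5], [1, 3]] with P⁻¹ = [[3, -5], [-1, 2]], and M = P·diag(-1, 2)·P⁻¹.
Then M^9 = P·diag(-1, 512)·P⁻¹ = [[-2, 2560], [-1, 1536]] · [[3, -5], [-1, 2]] = [[-2566, 5130], [-1539, 3077]].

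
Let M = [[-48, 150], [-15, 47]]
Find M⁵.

tr M = -1 and det M = -6, so the characteristic polynomial is λ² − (-1)λ + (-6) with roots 2 and -3.
Eigenvectors give P = [[3, 10], [1, 3]] with P⁻¹ = [[-3, 10], [1, -3]], and M = P·diag(2, -3)·P⁻¹.
Then M⁵ = P·diag(32, -243)·P⁻¹ = [[96, -2430], [32, -729]] · [[-3, 10], [1, -3]] = [[-2718, 8250], [-825, 2507]].

[[-2718, 8250], [-825, 2507]]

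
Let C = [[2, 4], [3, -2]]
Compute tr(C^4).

512

C^2 = [[16, 0], [0, 16]]
C^3 = [[32, 64], [48, -32]]
C^4 = [[256, 0], [0, 256]]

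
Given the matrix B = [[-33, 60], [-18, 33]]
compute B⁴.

tr B = 0 and det B = -9, so the characteristic polynomial is λ² − (0)λ + (-9) with roots -3 and 3.
Eigenvectors give P = [[2, -5], [1, -3]] with P⁻¹ = [[3, -5], [1, -2]], and B = P·diag(-3, 3)·P⁻¹.
Then B⁴ = P·diag(81, 81)·P⁻¹ = [[162, -405], [81, -243]] · [[3, -5], [1, -2]] = [[81, 0], [0, 81]].

[[81, 0], [0, 81]]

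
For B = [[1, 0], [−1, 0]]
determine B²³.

[[1, 0], [−1, 0]]

B² = B (a projection; rank 1, trace 1), so B²³ = B.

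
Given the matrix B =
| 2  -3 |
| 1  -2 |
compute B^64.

[[1, 0], [0, 1]]

B² = I (check: tr B = 0 and det B = -1), so B^64 = I since 64 is even.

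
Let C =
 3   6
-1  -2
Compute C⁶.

C² = C (a projection; rank 1, trace 1), so C⁶ = C.

[[3, 6], [-1, -2]]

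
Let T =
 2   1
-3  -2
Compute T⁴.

[[1, 0], [0, 1]]

T² = [[1, 0], [0, 1]]
T³ = [[2, 1], [-3, -2]]
T⁴ = [[1, 0], [0, 1]]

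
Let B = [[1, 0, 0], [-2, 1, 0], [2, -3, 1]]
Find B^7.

[[1, 0, 0], [-14, 1, 0], [140, -21, 1]]

B = I + N where N = [[0, 0, 0], [-2, 0, 0], [2, -3, 0]] is strictly lower-triangular, so N^3 = 0.
(I + N)^7 = I + 7·N + 21·N^2 = [[1, 0, 0], [-14, 1, 0], [140, -21, 1]].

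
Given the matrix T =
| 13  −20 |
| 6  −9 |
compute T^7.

tr T = 4 and det T = 3, so the characteristic polynomial is λ² − (4)λ + (3) with roots 1 and 3.
Eigenvectors give P = [[5, −2], [3, −1]] with P⁻¹ = [[−1, 2], [−3, 5]], and T = P·diag(1, 3)·P⁻¹.
Then T^7 = P·diag(1, 2187)·P⁻¹ = [[5, −4374], [3, −2187]] · [[−1, 2], [−3, 5]] = [[13117, −21860], [6558, −10929]].

[[13117, −21860], [6558, −10929]]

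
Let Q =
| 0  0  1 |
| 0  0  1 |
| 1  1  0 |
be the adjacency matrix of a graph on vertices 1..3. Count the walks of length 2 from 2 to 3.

The number of length-2 walks from vertex 2 to vertex 3 is entry (2,3) of Q², where Q is the adjacency matrix.
Q² = [[1, 1, 0], [1, 1, 0], [0, 0, 2]]

0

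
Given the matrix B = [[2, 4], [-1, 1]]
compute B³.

B² = [[0, 12], [-3, -3]]
B³ = [[-12, 12], [-3, -15]]

[[-12, 12], [-3, -15]]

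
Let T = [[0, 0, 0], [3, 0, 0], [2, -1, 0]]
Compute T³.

T is strictly triangular, hence nilpotent: T³ = 0, so T³ = 0.

[[0, 0, 0], [0, 0, 0], [0, 0, 0]]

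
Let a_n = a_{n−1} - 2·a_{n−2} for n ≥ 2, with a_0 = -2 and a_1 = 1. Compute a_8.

With companion matrix A = [[1, -2], [1, 0]], [a_n, a_{n−1}]ᵀ = A·[a_{n−1}, a_{n−2}]ᵀ, so [a_8, a_7]ᵀ = A⁷·[a_1, a_0]ᵀ.
A⁷ = [[-3, -14], [7, -10]], giving [a_8, a_7]ᵀ = [[25], [27]].

25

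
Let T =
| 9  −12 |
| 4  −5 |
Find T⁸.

tr T = 4 and det T = 3, so the characteristic polynomial is λ² − (4)λ + (3) with roots 3 and 1.
Eigenvectors give P = [[2, 3], [1, 2]] with P⁻¹ = [[2, −3], [−1, 2]], and T = P·diag(3, 1)·P⁻¹.
Then T⁸ = P·diag(6561, 1)·P⁻¹ = [[13122, 3], [6561, 2]] · [[2, −3], [−1, 2]] = [[26241, −39360], [13120, −19679]].

[[26241, −39360], [13120, −19679]]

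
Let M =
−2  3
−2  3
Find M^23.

[[−2, 3], [−2, 3]]

M² = M (a projection; rank 1, trace 1), so M^23 = M.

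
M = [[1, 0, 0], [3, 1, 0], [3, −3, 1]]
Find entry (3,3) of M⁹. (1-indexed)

1

M = I + N where N = [[0, 0, 0], [3, 0, 0], [3, −3, 0]] is strictly lower-triangular, so N³ = 0.
(I + N)⁹ = I + 9·N + 36·N² = [[1, 0, 0], [27, 1, 0], [−297, −27, 1]].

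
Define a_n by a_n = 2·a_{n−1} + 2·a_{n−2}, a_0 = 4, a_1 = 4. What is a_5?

304

With companion matrix A = [[2, 2], [1, 0]], [a_n, a_{n−1}]ᵀ = A·[a_{n−1}, a_{n−2}]ᵀ, so [a_5, a_4]ᵀ = A⁴·[a_1, a_0]ᵀ.
A⁴ = [[44, 32], [16, 12]], giving [a_5, a_4]ᵀ = [[304], [112]].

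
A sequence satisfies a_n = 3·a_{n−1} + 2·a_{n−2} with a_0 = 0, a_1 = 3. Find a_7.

5289

With companion matrix C = [[3, 2], [1, 0]], [a_n, a_{n−1}]ᵀ = C·[a_{n−1}, a_{n−2}]ᵀ, so [a_7, a_6]ᵀ = C^6·[a_1, a_0]ᵀ.
C^6 = [[1763, 990], [495, 278]], giving [a_7, a_6]ᵀ = [[5289], [1485]].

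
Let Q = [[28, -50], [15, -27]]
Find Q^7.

tr Q = 1 and det Q = -6, so the characteristic polynomial is λ² − (1)λ + (-6) with roots -2 and 3.
Eigenvectors give P = [[-5, 2], [-3, 1]] with P⁻¹ = [[1, -2], [3, -5]], and Q = P·diag(-2, 3)·P⁻¹.
Then Q^7 = P·diag(-128, 2187)·P⁻¹ = [[640, 4374], [384, 2187]] · [[1, -2], [3, -5]] = [[13762, -23150], [6945, -11703]].

[[13762, -23150], [6945, -11703]]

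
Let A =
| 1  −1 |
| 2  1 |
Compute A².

[[−1, −2], [4, −1]]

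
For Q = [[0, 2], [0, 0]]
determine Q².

Q is strictly triangular, hence nilpotent: Q² = 0, so Q² = 0.

[[0, 0], [0, 0]]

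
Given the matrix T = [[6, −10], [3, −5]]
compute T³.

[[6, −10], [3, −5]]

T² = T (a projection; rank 1, trace 1), so T³ = T.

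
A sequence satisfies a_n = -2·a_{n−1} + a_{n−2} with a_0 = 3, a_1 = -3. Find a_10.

With companion matrix B = [[-2, 1], [1, 0]], [a_n, a_{n−1}]ᵀ = B·[a_{n−1}, a_{n−2}]ᵀ, so [a_10, a_9]ᵀ = B⁹·[a_1, a_0]ᵀ.
B⁹ = [[-2378, 985], [985, -408]], giving [a_10, a_9]ᵀ = [[10089], [-4179]].

10089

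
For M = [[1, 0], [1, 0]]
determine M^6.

M² = M (a projection; rank 1, trace 1), so M^6 = M.

[[1, 0], [1, 0]]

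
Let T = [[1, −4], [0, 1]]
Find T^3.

T = I + N where N = [[0, −4], [0, 0]] is strictly upper-triangular, so N^2 = 0.
(I + N)^3 = I + 3·N = [[1, −12], [0, 1]].

[[1, −12], [0, 1]]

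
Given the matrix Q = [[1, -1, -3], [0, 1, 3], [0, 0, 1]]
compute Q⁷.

Q = I + N where N = [[0, -1, -3], [0, 0, 3], [0, 0, 0]] is strictly upper-triangular, so N³ = 0.
(I + N)⁷ = I + 7·N + 21·N² = [[1, -7, -84], [0, 1, 21], [0, 0, 1]].

[[1, -7, -84], [0, 1, 21], [0, 0, 1]]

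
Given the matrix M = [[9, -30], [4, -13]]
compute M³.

tr M = -4 and det M = 3, so the characteristic polynomial is λ² − (-4)λ + (3) with roots -1 and -3.
Eigenvectors give P = [[-3, 5], [-1, 2]] with P⁻¹ = [[-2, 5], [-1, 3]], and M = P·diag(-1, -3)·P⁻¹.
Then M³ = P·diag(-1, -27)·P⁻¹ = [[3, -135], [1, -54]] · [[-2, 5], [-1, 3]] = [[129, -390], [52, -157]].

[[129, -390], [52, -157]]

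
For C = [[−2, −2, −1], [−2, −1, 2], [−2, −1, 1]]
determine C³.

C² = [[10, 7, −3], [2, 3, 2], [4, 4, 1]]
C³ = [[−28, −24, 1], [−14, −9, 6], [−18, −13, 5]]

[[−28, −24, 1], [−14, −9, 6], [−18, −13, 5]]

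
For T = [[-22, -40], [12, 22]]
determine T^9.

tr T = 0 and det T = -4, so the characteristic polynomial is λ² − (0)λ + (-4) with roots -2 and 2.
Eigenvectors give P = [[-2, 5], [1, -3]] with P⁻¹ = [[-3, -5], [-1, -2]], and T = P·diag(-2, 2)·P⁻¹.
Then T^9 = P·diag(-512, 512)·P⁻¹ = [[1024, 2560], [-512, -1536]] · [[-3, -5], [-1, -2]] = [[-5632, -10240], [3072, 5632]].

[[-5632, -10240], [3072, 5632]]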